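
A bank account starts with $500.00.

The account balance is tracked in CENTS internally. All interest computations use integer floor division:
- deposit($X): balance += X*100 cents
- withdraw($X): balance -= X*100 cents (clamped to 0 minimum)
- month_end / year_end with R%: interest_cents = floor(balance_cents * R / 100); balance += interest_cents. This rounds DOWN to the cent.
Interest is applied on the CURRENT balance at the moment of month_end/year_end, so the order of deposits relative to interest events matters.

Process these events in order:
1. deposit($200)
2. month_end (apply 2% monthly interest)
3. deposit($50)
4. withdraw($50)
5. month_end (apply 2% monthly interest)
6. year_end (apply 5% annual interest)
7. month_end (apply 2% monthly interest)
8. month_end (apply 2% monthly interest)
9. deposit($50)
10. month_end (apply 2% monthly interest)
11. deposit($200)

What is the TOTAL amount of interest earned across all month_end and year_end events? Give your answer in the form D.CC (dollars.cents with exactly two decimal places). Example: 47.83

Answer: 112.48

Derivation:
After 1 (deposit($200)): balance=$700.00 total_interest=$0.00
After 2 (month_end (apply 2% monthly interest)): balance=$714.00 total_interest=$14.00
After 3 (deposit($50)): balance=$764.00 total_interest=$14.00
After 4 (withdraw($50)): balance=$714.00 total_interest=$14.00
After 5 (month_end (apply 2% monthly interest)): balance=$728.28 total_interest=$28.28
After 6 (year_end (apply 5% annual interest)): balance=$764.69 total_interest=$64.69
After 7 (month_end (apply 2% monthly interest)): balance=$779.98 total_interest=$79.98
After 8 (month_end (apply 2% monthly interest)): balance=$795.57 total_interest=$95.57
After 9 (deposit($50)): balance=$845.57 total_interest=$95.57
After 10 (month_end (apply 2% monthly interest)): balance=$862.48 total_interest=$112.48
After 11 (deposit($200)): balance=$1062.48 total_interest=$112.48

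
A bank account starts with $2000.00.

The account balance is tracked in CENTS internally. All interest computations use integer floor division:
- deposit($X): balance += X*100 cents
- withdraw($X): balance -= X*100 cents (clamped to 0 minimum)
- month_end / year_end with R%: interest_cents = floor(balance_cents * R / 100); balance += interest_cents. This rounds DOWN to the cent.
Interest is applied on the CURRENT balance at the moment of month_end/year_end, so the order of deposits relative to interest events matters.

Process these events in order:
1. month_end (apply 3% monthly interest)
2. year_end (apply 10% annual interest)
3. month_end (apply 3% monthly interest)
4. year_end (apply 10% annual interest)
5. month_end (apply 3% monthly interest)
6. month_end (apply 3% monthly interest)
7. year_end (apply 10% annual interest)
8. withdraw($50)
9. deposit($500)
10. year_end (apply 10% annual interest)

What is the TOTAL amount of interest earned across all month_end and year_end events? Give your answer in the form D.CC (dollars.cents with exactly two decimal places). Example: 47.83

Answer: 1340.69

Derivation:
After 1 (month_end (apply 3% monthly interest)): balance=$2060.00 total_interest=$60.00
After 2 (year_end (apply 10% annual interest)): balance=$2266.00 total_interest=$266.00
After 3 (month_end (apply 3% monthly interest)): balance=$2333.98 total_interest=$333.98
After 4 (year_end (apply 10% annual interest)): balance=$2567.37 total_interest=$567.37
After 5 (month_end (apply 3% monthly interest)): balance=$2644.39 total_interest=$644.39
After 6 (month_end (apply 3% monthly interest)): balance=$2723.72 total_interest=$723.72
After 7 (year_end (apply 10% annual interest)): balance=$2996.09 total_interest=$996.09
After 8 (withdraw($50)): balance=$2946.09 total_interest=$996.09
After 9 (deposit($500)): balance=$3446.09 total_interest=$996.09
After 10 (year_end (apply 10% annual interest)): balance=$3790.69 total_interest=$1340.69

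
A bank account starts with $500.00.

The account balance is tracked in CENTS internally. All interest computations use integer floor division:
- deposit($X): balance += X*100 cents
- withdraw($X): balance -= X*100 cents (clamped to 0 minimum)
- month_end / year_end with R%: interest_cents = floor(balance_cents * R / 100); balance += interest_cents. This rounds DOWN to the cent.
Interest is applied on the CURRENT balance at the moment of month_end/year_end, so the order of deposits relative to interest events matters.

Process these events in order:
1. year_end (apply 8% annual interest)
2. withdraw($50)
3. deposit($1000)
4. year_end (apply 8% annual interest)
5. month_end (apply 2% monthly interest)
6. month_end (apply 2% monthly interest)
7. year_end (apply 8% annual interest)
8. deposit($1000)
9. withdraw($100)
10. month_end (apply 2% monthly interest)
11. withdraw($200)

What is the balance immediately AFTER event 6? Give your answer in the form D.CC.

Answer: 1674.20

Derivation:
After 1 (year_end (apply 8% annual interest)): balance=$540.00 total_interest=$40.00
After 2 (withdraw($50)): balance=$490.00 total_interest=$40.00
After 3 (deposit($1000)): balance=$1490.00 total_interest=$40.00
After 4 (year_end (apply 8% annual interest)): balance=$1609.20 total_interest=$159.20
After 5 (month_end (apply 2% monthly interest)): balance=$1641.38 total_interest=$191.38
After 6 (month_end (apply 2% monthly interest)): balance=$1674.20 total_interest=$224.20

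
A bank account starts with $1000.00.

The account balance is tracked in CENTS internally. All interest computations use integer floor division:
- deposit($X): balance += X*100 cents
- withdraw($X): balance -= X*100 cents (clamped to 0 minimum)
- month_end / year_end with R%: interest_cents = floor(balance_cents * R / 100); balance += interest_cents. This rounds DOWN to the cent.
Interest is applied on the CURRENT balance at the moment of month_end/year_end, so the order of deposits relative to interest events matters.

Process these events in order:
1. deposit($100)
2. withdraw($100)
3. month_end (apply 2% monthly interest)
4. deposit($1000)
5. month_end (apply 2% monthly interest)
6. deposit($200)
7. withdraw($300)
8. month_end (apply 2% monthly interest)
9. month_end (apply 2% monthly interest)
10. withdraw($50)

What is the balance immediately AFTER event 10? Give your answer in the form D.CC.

Answer: 1989.59

Derivation:
After 1 (deposit($100)): balance=$1100.00 total_interest=$0.00
After 2 (withdraw($100)): balance=$1000.00 total_interest=$0.00
After 3 (month_end (apply 2% monthly interest)): balance=$1020.00 total_interest=$20.00
After 4 (deposit($1000)): balance=$2020.00 total_interest=$20.00
After 5 (month_end (apply 2% monthly interest)): balance=$2060.40 total_interest=$60.40
After 6 (deposit($200)): balance=$2260.40 total_interest=$60.40
After 7 (withdraw($300)): balance=$1960.40 total_interest=$60.40
After 8 (month_end (apply 2% monthly interest)): balance=$1999.60 total_interest=$99.60
After 9 (month_end (apply 2% monthly interest)): balance=$2039.59 total_interest=$139.59
After 10 (withdraw($50)): balance=$1989.59 total_interest=$139.59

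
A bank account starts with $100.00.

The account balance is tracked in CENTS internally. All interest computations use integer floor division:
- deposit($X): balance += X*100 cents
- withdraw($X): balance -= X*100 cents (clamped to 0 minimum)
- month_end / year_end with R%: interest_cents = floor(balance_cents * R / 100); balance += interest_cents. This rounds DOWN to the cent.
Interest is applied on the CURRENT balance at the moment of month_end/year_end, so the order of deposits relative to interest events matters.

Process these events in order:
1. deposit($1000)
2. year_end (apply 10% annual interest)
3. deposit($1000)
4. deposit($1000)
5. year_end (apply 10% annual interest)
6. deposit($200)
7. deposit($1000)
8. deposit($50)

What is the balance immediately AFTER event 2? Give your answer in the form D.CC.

Answer: 1210.00

Derivation:
After 1 (deposit($1000)): balance=$1100.00 total_interest=$0.00
After 2 (year_end (apply 10% annual interest)): balance=$1210.00 total_interest=$110.00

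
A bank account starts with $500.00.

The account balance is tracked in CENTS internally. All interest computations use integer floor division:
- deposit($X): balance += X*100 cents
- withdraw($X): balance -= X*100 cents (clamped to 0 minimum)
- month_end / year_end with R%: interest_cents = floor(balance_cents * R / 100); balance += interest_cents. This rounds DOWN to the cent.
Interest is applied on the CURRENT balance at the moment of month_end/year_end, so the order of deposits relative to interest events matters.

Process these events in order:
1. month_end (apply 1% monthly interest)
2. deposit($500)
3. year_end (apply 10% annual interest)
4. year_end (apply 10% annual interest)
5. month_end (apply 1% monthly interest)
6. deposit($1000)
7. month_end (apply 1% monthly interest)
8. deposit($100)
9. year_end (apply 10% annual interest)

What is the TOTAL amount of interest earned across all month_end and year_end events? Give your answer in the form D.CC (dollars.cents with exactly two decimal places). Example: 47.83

After 1 (month_end (apply 1% monthly interest)): balance=$505.00 total_interest=$5.00
After 2 (deposit($500)): balance=$1005.00 total_interest=$5.00
After 3 (year_end (apply 10% annual interest)): balance=$1105.50 total_interest=$105.50
After 4 (year_end (apply 10% annual interest)): balance=$1216.05 total_interest=$216.05
After 5 (month_end (apply 1% monthly interest)): balance=$1228.21 total_interest=$228.21
After 6 (deposit($1000)): balance=$2228.21 total_interest=$228.21
After 7 (month_end (apply 1% monthly interest)): balance=$2250.49 total_interest=$250.49
After 8 (deposit($100)): balance=$2350.49 total_interest=$250.49
After 9 (year_end (apply 10% annual interest)): balance=$2585.53 total_interest=$485.53

Answer: 485.53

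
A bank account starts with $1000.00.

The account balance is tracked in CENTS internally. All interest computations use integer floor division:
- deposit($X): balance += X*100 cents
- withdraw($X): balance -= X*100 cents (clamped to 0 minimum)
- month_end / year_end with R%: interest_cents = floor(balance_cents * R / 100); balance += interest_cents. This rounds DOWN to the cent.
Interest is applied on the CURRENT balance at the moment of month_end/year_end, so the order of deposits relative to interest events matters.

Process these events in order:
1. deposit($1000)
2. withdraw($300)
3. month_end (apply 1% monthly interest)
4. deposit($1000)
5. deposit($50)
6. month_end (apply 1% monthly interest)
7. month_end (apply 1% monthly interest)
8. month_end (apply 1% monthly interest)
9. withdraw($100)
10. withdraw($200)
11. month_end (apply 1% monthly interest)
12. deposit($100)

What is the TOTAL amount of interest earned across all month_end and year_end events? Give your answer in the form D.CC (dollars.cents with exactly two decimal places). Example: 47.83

Answer: 126.33

Derivation:
After 1 (deposit($1000)): balance=$2000.00 total_interest=$0.00
After 2 (withdraw($300)): balance=$1700.00 total_interest=$0.00
After 3 (month_end (apply 1% monthly interest)): balance=$1717.00 total_interest=$17.00
After 4 (deposit($1000)): balance=$2717.00 total_interest=$17.00
After 5 (deposit($50)): balance=$2767.00 total_interest=$17.00
After 6 (month_end (apply 1% monthly interest)): balance=$2794.67 total_interest=$44.67
After 7 (month_end (apply 1% monthly interest)): balance=$2822.61 total_interest=$72.61
After 8 (month_end (apply 1% monthly interest)): balance=$2850.83 total_interest=$100.83
After 9 (withdraw($100)): balance=$2750.83 total_interest=$100.83
After 10 (withdraw($200)): balance=$2550.83 total_interest=$100.83
After 11 (month_end (apply 1% monthly interest)): balance=$2576.33 total_interest=$126.33
After 12 (deposit($100)): balance=$2676.33 total_interest=$126.33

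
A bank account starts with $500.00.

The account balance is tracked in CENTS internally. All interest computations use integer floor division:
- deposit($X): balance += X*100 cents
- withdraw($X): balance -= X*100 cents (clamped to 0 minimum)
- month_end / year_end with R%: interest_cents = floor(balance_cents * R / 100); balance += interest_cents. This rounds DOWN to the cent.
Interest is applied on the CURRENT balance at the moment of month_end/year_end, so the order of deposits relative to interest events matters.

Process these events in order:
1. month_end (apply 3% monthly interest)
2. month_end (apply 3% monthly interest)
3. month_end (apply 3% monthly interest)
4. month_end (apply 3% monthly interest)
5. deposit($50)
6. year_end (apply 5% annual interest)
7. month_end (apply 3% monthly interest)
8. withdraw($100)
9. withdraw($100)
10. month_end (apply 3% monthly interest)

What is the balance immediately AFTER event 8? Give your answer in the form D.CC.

Answer: 562.68

Derivation:
After 1 (month_end (apply 3% monthly interest)): balance=$515.00 total_interest=$15.00
After 2 (month_end (apply 3% monthly interest)): balance=$530.45 total_interest=$30.45
After 3 (month_end (apply 3% monthly interest)): balance=$546.36 total_interest=$46.36
After 4 (month_end (apply 3% monthly interest)): balance=$562.75 total_interest=$62.75
After 5 (deposit($50)): balance=$612.75 total_interest=$62.75
After 6 (year_end (apply 5% annual interest)): balance=$643.38 total_interest=$93.38
After 7 (month_end (apply 3% monthly interest)): balance=$662.68 total_interest=$112.68
After 8 (withdraw($100)): balance=$562.68 total_interest=$112.68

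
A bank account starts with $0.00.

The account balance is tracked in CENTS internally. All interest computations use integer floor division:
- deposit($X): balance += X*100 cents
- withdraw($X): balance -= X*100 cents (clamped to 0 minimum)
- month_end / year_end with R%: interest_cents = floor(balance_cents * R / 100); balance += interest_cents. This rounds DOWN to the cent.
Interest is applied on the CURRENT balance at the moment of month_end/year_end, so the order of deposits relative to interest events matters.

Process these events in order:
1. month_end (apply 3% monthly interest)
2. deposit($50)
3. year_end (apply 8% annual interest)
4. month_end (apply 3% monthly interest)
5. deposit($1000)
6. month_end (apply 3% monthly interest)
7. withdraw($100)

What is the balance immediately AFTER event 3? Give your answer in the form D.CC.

After 1 (month_end (apply 3% monthly interest)): balance=$0.00 total_interest=$0.00
After 2 (deposit($50)): balance=$50.00 total_interest=$0.00
After 3 (year_end (apply 8% annual interest)): balance=$54.00 total_interest=$4.00

Answer: 54.00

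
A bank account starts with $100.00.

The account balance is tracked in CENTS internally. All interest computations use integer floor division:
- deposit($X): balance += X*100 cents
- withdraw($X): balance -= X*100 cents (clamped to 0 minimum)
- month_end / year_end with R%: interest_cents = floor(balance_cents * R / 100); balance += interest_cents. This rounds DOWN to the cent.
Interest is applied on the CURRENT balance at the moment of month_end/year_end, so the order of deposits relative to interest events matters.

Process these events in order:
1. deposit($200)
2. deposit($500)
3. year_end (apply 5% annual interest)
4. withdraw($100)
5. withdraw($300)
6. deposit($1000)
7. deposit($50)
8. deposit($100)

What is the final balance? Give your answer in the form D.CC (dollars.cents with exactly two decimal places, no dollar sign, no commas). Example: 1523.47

Answer: 1590.00

Derivation:
After 1 (deposit($200)): balance=$300.00 total_interest=$0.00
After 2 (deposit($500)): balance=$800.00 total_interest=$0.00
After 3 (year_end (apply 5% annual interest)): balance=$840.00 total_interest=$40.00
After 4 (withdraw($100)): balance=$740.00 total_interest=$40.00
After 5 (withdraw($300)): balance=$440.00 total_interest=$40.00
After 6 (deposit($1000)): balance=$1440.00 total_interest=$40.00
After 7 (deposit($50)): balance=$1490.00 total_interest=$40.00
After 8 (deposit($100)): balance=$1590.00 total_interest=$40.00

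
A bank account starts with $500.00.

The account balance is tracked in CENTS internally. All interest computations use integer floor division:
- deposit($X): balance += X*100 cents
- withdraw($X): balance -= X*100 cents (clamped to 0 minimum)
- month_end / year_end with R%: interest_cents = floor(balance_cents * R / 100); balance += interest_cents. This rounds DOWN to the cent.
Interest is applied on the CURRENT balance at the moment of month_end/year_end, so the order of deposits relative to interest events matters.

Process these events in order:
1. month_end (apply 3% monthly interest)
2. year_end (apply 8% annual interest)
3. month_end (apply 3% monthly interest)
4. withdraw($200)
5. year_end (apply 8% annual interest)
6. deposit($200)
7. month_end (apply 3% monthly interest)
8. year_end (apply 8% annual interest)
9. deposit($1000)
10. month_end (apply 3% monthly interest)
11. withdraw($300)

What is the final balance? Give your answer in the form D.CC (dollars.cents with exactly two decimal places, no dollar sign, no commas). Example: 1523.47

After 1 (month_end (apply 3% monthly interest)): balance=$515.00 total_interest=$15.00
After 2 (year_end (apply 8% annual interest)): balance=$556.20 total_interest=$56.20
After 3 (month_end (apply 3% monthly interest)): balance=$572.88 total_interest=$72.88
After 4 (withdraw($200)): balance=$372.88 total_interest=$72.88
After 5 (year_end (apply 8% annual interest)): balance=$402.71 total_interest=$102.71
After 6 (deposit($200)): balance=$602.71 total_interest=$102.71
After 7 (month_end (apply 3% monthly interest)): balance=$620.79 total_interest=$120.79
After 8 (year_end (apply 8% annual interest)): balance=$670.45 total_interest=$170.45
After 9 (deposit($1000)): balance=$1670.45 total_interest=$170.45
After 10 (month_end (apply 3% monthly interest)): balance=$1720.56 total_interest=$220.56
After 11 (withdraw($300)): balance=$1420.56 total_interest=$220.56

Answer: 1420.56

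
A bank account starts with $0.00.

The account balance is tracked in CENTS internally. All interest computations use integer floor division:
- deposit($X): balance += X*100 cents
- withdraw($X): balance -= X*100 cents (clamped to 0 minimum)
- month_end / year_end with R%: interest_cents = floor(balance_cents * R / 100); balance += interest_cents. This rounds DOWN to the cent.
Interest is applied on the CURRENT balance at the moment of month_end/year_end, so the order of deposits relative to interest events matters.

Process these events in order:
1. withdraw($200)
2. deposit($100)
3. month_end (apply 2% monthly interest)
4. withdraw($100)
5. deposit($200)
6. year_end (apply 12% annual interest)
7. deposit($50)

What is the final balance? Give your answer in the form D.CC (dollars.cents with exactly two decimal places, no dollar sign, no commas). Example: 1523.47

Answer: 276.24

Derivation:
After 1 (withdraw($200)): balance=$0.00 total_interest=$0.00
After 2 (deposit($100)): balance=$100.00 total_interest=$0.00
After 3 (month_end (apply 2% monthly interest)): balance=$102.00 total_interest=$2.00
After 4 (withdraw($100)): balance=$2.00 total_interest=$2.00
After 5 (deposit($200)): balance=$202.00 total_interest=$2.00
After 6 (year_end (apply 12% annual interest)): balance=$226.24 total_interest=$26.24
After 7 (deposit($50)): balance=$276.24 total_interest=$26.24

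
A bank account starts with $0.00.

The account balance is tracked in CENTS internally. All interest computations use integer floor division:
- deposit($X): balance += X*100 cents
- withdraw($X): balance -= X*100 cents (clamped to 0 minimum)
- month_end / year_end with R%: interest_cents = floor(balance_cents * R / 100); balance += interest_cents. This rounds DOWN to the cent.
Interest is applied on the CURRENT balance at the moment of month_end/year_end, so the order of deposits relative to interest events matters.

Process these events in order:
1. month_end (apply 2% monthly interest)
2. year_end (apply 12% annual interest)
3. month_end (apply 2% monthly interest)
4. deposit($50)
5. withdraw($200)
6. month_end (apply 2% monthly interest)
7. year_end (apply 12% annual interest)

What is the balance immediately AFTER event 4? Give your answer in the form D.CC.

Answer: 50.00

Derivation:
After 1 (month_end (apply 2% monthly interest)): balance=$0.00 total_interest=$0.00
After 2 (year_end (apply 12% annual interest)): balance=$0.00 total_interest=$0.00
After 3 (month_end (apply 2% monthly interest)): balance=$0.00 total_interest=$0.00
After 4 (deposit($50)): balance=$50.00 total_interest=$0.00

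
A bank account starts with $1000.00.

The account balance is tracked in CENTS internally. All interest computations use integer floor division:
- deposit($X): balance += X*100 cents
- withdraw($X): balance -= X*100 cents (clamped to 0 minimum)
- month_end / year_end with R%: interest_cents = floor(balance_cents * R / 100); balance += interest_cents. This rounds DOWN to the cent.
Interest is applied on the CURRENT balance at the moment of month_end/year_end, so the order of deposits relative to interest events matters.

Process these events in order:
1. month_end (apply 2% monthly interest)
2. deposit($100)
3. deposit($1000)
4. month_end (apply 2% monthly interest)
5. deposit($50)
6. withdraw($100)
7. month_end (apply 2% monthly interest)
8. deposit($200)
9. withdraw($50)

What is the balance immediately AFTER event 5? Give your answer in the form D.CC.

Answer: 2212.40

Derivation:
After 1 (month_end (apply 2% monthly interest)): balance=$1020.00 total_interest=$20.00
After 2 (deposit($100)): balance=$1120.00 total_interest=$20.00
After 3 (deposit($1000)): balance=$2120.00 total_interest=$20.00
After 4 (month_end (apply 2% monthly interest)): balance=$2162.40 total_interest=$62.40
After 5 (deposit($50)): balance=$2212.40 total_interest=$62.40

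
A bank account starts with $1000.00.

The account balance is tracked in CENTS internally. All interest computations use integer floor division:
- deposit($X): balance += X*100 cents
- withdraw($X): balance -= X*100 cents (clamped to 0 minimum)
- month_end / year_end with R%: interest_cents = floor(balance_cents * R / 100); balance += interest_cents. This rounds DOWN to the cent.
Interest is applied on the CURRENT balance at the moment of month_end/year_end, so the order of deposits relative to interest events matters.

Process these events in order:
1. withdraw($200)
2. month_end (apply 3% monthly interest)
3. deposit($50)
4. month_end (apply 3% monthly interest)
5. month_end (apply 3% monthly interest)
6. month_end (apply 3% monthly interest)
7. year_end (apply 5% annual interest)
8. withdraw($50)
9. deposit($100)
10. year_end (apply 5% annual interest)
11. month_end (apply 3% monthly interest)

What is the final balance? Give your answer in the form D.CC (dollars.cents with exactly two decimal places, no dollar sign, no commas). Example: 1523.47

After 1 (withdraw($200)): balance=$800.00 total_interest=$0.00
After 2 (month_end (apply 3% monthly interest)): balance=$824.00 total_interest=$24.00
After 3 (deposit($50)): balance=$874.00 total_interest=$24.00
After 4 (month_end (apply 3% monthly interest)): balance=$900.22 total_interest=$50.22
After 5 (month_end (apply 3% monthly interest)): balance=$927.22 total_interest=$77.22
After 6 (month_end (apply 3% monthly interest)): balance=$955.03 total_interest=$105.03
After 7 (year_end (apply 5% annual interest)): balance=$1002.78 total_interest=$152.78
After 8 (withdraw($50)): balance=$952.78 total_interest=$152.78
After 9 (deposit($100)): balance=$1052.78 total_interest=$152.78
After 10 (year_end (apply 5% annual interest)): balance=$1105.41 total_interest=$205.41
After 11 (month_end (apply 3% monthly interest)): balance=$1138.57 total_interest=$238.57

Answer: 1138.57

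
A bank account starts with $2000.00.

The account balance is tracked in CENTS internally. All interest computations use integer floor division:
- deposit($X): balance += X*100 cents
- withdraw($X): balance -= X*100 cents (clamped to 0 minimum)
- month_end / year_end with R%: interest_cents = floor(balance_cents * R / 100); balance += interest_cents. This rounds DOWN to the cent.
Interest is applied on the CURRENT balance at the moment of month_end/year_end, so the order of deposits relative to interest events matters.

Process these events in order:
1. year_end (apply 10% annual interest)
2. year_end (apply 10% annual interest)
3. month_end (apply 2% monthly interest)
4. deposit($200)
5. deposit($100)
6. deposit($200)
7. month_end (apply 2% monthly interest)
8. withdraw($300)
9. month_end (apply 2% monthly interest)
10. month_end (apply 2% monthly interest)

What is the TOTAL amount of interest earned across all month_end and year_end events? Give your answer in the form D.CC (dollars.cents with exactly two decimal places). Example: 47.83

After 1 (year_end (apply 10% annual interest)): balance=$2200.00 total_interest=$200.00
After 2 (year_end (apply 10% annual interest)): balance=$2420.00 total_interest=$420.00
After 3 (month_end (apply 2% monthly interest)): balance=$2468.40 total_interest=$468.40
After 4 (deposit($200)): balance=$2668.40 total_interest=$468.40
After 5 (deposit($100)): balance=$2768.40 total_interest=$468.40
After 6 (deposit($200)): balance=$2968.40 total_interest=$468.40
After 7 (month_end (apply 2% monthly interest)): balance=$3027.76 total_interest=$527.76
After 8 (withdraw($300)): balance=$2727.76 total_interest=$527.76
After 9 (month_end (apply 2% monthly interest)): balance=$2782.31 total_interest=$582.31
After 10 (month_end (apply 2% monthly interest)): balance=$2837.95 total_interest=$637.95

Answer: 637.95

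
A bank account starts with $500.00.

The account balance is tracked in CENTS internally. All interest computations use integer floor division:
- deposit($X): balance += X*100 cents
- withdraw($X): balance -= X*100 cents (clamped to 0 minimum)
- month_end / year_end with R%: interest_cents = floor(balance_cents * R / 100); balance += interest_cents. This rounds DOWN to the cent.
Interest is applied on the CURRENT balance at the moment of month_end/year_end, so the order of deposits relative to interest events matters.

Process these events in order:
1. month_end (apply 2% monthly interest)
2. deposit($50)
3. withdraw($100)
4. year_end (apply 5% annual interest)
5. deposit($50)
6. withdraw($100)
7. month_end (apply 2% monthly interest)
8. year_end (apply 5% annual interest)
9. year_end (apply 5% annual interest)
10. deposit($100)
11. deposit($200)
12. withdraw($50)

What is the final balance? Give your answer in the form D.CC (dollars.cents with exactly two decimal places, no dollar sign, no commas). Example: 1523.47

After 1 (month_end (apply 2% monthly interest)): balance=$510.00 total_interest=$10.00
After 2 (deposit($50)): balance=$560.00 total_interest=$10.00
After 3 (withdraw($100)): balance=$460.00 total_interest=$10.00
After 4 (year_end (apply 5% annual interest)): balance=$483.00 total_interest=$33.00
After 5 (deposit($50)): balance=$533.00 total_interest=$33.00
After 6 (withdraw($100)): balance=$433.00 total_interest=$33.00
After 7 (month_end (apply 2% monthly interest)): balance=$441.66 total_interest=$41.66
After 8 (year_end (apply 5% annual interest)): balance=$463.74 total_interest=$63.74
After 9 (year_end (apply 5% annual interest)): balance=$486.92 total_interest=$86.92
After 10 (deposit($100)): balance=$586.92 total_interest=$86.92
After 11 (deposit($200)): balance=$786.92 total_interest=$86.92
After 12 (withdraw($50)): balance=$736.92 total_interest=$86.92

Answer: 736.92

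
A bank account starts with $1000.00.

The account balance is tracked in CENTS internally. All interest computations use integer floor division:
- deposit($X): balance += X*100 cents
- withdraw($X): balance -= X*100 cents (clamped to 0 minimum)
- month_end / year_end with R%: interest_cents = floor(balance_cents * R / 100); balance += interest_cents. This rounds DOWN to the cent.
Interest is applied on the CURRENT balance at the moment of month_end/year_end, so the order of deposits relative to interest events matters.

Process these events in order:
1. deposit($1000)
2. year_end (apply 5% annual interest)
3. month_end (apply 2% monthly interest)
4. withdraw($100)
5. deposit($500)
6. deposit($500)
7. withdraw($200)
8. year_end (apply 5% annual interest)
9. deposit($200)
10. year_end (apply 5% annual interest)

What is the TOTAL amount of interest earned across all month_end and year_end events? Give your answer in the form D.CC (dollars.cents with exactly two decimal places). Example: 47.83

Answer: 443.30

Derivation:
After 1 (deposit($1000)): balance=$2000.00 total_interest=$0.00
After 2 (year_end (apply 5% annual interest)): balance=$2100.00 total_interest=$100.00
After 3 (month_end (apply 2% monthly interest)): balance=$2142.00 total_interest=$142.00
After 4 (withdraw($100)): balance=$2042.00 total_interest=$142.00
After 5 (deposit($500)): balance=$2542.00 total_interest=$142.00
After 6 (deposit($500)): balance=$3042.00 total_interest=$142.00
After 7 (withdraw($200)): balance=$2842.00 total_interest=$142.00
After 8 (year_end (apply 5% annual interest)): balance=$2984.10 total_interest=$284.10
After 9 (deposit($200)): balance=$3184.10 total_interest=$284.10
After 10 (year_end (apply 5% annual interest)): balance=$3343.30 total_interest=$443.30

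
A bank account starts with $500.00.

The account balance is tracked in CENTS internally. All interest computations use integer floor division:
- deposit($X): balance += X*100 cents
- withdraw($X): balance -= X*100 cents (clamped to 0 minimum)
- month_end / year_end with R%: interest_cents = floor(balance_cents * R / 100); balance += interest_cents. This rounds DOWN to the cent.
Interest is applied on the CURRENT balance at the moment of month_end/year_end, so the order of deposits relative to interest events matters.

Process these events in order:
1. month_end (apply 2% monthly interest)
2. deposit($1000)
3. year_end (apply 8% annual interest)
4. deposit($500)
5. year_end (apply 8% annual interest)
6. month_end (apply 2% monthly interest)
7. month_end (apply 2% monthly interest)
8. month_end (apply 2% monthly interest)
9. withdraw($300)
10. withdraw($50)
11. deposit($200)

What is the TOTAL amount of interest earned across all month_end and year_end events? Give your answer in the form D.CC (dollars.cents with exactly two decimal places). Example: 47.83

After 1 (month_end (apply 2% monthly interest)): balance=$510.00 total_interest=$10.00
After 2 (deposit($1000)): balance=$1510.00 total_interest=$10.00
After 3 (year_end (apply 8% annual interest)): balance=$1630.80 total_interest=$130.80
After 4 (deposit($500)): balance=$2130.80 total_interest=$130.80
After 5 (year_end (apply 8% annual interest)): balance=$2301.26 total_interest=$301.26
After 6 (month_end (apply 2% monthly interest)): balance=$2347.28 total_interest=$347.28
After 7 (month_end (apply 2% monthly interest)): balance=$2394.22 total_interest=$394.22
After 8 (month_end (apply 2% monthly interest)): balance=$2442.10 total_interest=$442.10
After 9 (withdraw($300)): balance=$2142.10 total_interest=$442.10
After 10 (withdraw($50)): balance=$2092.10 total_interest=$442.10
After 11 (deposit($200)): balance=$2292.10 total_interest=$442.10

Answer: 442.10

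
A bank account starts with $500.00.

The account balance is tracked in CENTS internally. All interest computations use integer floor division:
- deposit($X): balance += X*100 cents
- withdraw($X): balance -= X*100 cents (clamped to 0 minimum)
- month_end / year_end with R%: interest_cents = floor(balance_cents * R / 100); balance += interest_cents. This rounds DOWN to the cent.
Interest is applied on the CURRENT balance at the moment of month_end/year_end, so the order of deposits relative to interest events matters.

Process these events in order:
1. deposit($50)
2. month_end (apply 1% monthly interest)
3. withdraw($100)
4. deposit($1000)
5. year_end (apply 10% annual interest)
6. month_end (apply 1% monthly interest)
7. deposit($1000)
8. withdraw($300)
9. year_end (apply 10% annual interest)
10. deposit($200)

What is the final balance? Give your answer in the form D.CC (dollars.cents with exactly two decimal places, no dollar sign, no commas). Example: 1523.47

Answer: 2748.76

Derivation:
After 1 (deposit($50)): balance=$550.00 total_interest=$0.00
After 2 (month_end (apply 1% monthly interest)): balance=$555.50 total_interest=$5.50
After 3 (withdraw($100)): balance=$455.50 total_interest=$5.50
After 4 (deposit($1000)): balance=$1455.50 total_interest=$5.50
After 5 (year_end (apply 10% annual interest)): balance=$1601.05 total_interest=$151.05
After 6 (month_end (apply 1% monthly interest)): balance=$1617.06 total_interest=$167.06
After 7 (deposit($1000)): balance=$2617.06 total_interest=$167.06
After 8 (withdraw($300)): balance=$2317.06 total_interest=$167.06
After 9 (year_end (apply 10% annual interest)): balance=$2548.76 total_interest=$398.76
After 10 (deposit($200)): balance=$2748.76 total_interest=$398.76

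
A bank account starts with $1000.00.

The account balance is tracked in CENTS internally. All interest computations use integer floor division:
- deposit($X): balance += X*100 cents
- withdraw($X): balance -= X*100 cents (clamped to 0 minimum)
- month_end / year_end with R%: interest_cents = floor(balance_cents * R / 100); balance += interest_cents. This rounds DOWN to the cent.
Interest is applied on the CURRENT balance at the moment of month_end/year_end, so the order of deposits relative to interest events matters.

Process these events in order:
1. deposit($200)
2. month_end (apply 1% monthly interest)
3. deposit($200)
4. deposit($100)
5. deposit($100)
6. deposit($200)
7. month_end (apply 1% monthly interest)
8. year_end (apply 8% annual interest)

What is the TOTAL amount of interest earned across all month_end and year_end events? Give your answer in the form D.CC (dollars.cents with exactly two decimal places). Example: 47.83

After 1 (deposit($200)): balance=$1200.00 total_interest=$0.00
After 2 (month_end (apply 1% monthly interest)): balance=$1212.00 total_interest=$12.00
After 3 (deposit($200)): balance=$1412.00 total_interest=$12.00
After 4 (deposit($100)): balance=$1512.00 total_interest=$12.00
After 5 (deposit($100)): balance=$1612.00 total_interest=$12.00
After 6 (deposit($200)): balance=$1812.00 total_interest=$12.00
After 7 (month_end (apply 1% monthly interest)): balance=$1830.12 total_interest=$30.12
After 8 (year_end (apply 8% annual interest)): balance=$1976.52 total_interest=$176.52

Answer: 176.52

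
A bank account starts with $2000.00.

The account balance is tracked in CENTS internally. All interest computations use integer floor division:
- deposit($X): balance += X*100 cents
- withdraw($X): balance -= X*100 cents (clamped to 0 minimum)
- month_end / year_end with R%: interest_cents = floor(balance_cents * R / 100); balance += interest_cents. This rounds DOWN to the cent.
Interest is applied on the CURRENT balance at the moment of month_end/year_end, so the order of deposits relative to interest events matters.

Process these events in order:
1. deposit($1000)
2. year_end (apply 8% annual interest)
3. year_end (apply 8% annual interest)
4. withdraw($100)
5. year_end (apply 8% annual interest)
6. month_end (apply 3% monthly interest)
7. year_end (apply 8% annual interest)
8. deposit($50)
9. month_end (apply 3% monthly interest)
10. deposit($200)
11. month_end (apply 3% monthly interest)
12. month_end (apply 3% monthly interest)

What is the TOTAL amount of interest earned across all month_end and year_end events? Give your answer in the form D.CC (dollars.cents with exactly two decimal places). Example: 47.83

Answer: 1579.24

Derivation:
After 1 (deposit($1000)): balance=$3000.00 total_interest=$0.00
After 2 (year_end (apply 8% annual interest)): balance=$3240.00 total_interest=$240.00
After 3 (year_end (apply 8% annual interest)): balance=$3499.20 total_interest=$499.20
After 4 (withdraw($100)): balance=$3399.20 total_interest=$499.20
After 5 (year_end (apply 8% annual interest)): balance=$3671.13 total_interest=$771.13
After 6 (month_end (apply 3% monthly interest)): balance=$3781.26 total_interest=$881.26
After 7 (year_end (apply 8% annual interest)): balance=$4083.76 total_interest=$1183.76
After 8 (deposit($50)): balance=$4133.76 total_interest=$1183.76
After 9 (month_end (apply 3% monthly interest)): balance=$4257.77 total_interest=$1307.77
After 10 (deposit($200)): balance=$4457.77 total_interest=$1307.77
After 11 (month_end (apply 3% monthly interest)): balance=$4591.50 total_interest=$1441.50
After 12 (month_end (apply 3% monthly interest)): balance=$4729.24 total_interest=$1579.24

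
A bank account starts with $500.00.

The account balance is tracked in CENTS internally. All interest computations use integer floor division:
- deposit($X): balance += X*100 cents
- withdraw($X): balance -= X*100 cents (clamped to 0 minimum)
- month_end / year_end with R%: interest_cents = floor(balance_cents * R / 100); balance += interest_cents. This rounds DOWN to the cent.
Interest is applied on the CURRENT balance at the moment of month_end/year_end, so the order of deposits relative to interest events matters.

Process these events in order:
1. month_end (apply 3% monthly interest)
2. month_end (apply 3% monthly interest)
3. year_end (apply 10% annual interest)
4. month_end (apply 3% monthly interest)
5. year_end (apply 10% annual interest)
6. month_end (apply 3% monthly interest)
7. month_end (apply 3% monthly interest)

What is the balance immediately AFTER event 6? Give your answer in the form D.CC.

After 1 (month_end (apply 3% monthly interest)): balance=$515.00 total_interest=$15.00
After 2 (month_end (apply 3% monthly interest)): balance=$530.45 total_interest=$30.45
After 3 (year_end (apply 10% annual interest)): balance=$583.49 total_interest=$83.49
After 4 (month_end (apply 3% monthly interest)): balance=$600.99 total_interest=$100.99
After 5 (year_end (apply 10% annual interest)): balance=$661.08 total_interest=$161.08
After 6 (month_end (apply 3% monthly interest)): balance=$680.91 total_interest=$180.91

Answer: 680.91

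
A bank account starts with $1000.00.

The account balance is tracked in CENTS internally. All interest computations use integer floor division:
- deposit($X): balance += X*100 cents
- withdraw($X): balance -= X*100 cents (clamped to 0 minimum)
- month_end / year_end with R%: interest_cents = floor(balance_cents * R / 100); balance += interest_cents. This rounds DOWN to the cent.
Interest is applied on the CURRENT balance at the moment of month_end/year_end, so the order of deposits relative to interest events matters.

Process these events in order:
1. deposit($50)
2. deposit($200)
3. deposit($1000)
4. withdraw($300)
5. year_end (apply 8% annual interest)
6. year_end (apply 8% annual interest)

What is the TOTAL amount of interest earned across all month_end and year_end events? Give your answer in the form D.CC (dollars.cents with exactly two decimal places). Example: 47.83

Answer: 324.48

Derivation:
After 1 (deposit($50)): balance=$1050.00 total_interest=$0.00
After 2 (deposit($200)): balance=$1250.00 total_interest=$0.00
After 3 (deposit($1000)): balance=$2250.00 total_interest=$0.00
After 4 (withdraw($300)): balance=$1950.00 total_interest=$0.00
After 5 (year_end (apply 8% annual interest)): balance=$2106.00 total_interest=$156.00
After 6 (year_end (apply 8% annual interest)): balance=$2274.48 total_interest=$324.48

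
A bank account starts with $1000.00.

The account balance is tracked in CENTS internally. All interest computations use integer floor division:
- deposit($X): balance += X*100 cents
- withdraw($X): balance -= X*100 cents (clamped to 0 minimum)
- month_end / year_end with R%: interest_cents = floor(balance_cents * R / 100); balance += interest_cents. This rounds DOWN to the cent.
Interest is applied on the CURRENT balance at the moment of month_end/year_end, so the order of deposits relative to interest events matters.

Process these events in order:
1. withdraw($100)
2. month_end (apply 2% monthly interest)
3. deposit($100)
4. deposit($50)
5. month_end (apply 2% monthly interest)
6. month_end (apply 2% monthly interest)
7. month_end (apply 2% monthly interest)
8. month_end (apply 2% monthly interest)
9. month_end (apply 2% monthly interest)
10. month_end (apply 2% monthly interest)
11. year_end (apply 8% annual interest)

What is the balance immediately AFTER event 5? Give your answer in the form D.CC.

After 1 (withdraw($100)): balance=$900.00 total_interest=$0.00
After 2 (month_end (apply 2% monthly interest)): balance=$918.00 total_interest=$18.00
After 3 (deposit($100)): balance=$1018.00 total_interest=$18.00
After 4 (deposit($50)): balance=$1068.00 total_interest=$18.00
After 5 (month_end (apply 2% monthly interest)): balance=$1089.36 total_interest=$39.36

Answer: 1089.36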